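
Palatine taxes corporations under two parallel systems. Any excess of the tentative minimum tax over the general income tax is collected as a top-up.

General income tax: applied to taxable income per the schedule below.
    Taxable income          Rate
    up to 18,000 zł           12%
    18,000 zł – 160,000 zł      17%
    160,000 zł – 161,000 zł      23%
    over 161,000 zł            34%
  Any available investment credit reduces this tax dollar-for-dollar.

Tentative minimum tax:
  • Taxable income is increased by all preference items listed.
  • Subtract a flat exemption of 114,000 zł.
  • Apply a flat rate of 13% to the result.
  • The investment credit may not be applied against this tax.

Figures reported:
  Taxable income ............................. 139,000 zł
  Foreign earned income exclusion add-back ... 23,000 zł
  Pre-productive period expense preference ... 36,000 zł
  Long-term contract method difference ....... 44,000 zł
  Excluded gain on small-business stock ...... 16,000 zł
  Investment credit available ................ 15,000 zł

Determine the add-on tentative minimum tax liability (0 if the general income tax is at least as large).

General income tax:
  18,000 zł × 12% = 2,160 zł
  121,000 zł × 17% = 20,570 zł
  → 22,730 zł
  Less investment credit 15,000 zł → 7,730 zł

Tentative minimum tax:
  Adjusted income: 139,000 zł + 23,000 zł + 36,000 zł + 44,000 zł + 16,000 zł = 258,000 zł
  Less exemption 114,000 zł → base 144,000 zł
  144,000 zł × 13% = 18,720 zł

Excess of tentative minimum tax over general income tax: 18,720 zł − 7,730 zł = 10,990 zł.

10,990 zł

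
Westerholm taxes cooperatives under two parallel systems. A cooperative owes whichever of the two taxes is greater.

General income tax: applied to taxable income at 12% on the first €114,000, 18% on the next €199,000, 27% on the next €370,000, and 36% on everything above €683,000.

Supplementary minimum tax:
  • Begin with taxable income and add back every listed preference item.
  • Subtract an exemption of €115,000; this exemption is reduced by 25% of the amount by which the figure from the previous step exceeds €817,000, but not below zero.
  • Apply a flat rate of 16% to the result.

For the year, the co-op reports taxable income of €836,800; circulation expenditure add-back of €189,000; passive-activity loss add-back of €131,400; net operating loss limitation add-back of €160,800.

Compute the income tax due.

Supplementary minimum tax:
  Adjusted income: €836,800 + €189,000 + €131,400 + €160,800 = €1,318,000
  Exemption: 25% × (€1,318,000 − €817,000) = €125,250 ≥ €115,000, so the exemption is fully phased out
  Base: €1,318,000 − €0 = €1,318,000
  €1,318,000 × 16% = €210,880

General income tax:
  €114,000 × 12% = €13,680
  €199,000 × 18% = €35,820
  €370,000 × 27% = €99,900
  €153,800 × 36% = €55,368
  → €204,768

€210,880 > €204,768, so the supplementary minimum tax is the binding amount.

€210,880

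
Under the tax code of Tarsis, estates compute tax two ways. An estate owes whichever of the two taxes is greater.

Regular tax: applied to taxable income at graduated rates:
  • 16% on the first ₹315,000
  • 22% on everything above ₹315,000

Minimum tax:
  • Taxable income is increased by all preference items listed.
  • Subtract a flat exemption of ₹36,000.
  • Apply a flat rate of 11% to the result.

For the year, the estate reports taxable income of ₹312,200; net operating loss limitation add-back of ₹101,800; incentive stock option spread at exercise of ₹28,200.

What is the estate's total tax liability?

₹49,952

Minimum tax:
  Adjusted income: ₹312,200 + ₹101,800 + ₹28,200 = ₹442,200
  Less exemption ₹36,000 → base ₹406,200
  ₹406,200 × 11% = ₹44,682

Regular tax:
  ₹312,200 × 16% = ₹49,952

₹49,952 > ₹44,682, so the regular tax governs.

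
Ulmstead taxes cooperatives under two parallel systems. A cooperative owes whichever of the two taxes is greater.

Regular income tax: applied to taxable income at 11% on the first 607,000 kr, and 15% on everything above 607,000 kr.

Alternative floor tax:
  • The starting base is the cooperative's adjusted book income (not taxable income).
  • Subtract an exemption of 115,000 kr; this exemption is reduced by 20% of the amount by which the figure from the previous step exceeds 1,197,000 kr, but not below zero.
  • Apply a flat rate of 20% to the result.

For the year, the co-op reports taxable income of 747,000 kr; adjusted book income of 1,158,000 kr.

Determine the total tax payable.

208,600 kr

Alternative floor tax:
  Base (adjusted book income): 1,158,000 kr
  Exemption: 1,158,000 kr ≤ 1,197,000 kr, so full 115,000 kr applies
  Base: 1,158,000 kr − 115,000 kr = 1,043,000 kr
  1,043,000 kr × 20% = 208,600 kr

Regular income tax:
  607,000 kr × 11% = 66,770 kr
  140,000 kr × 15% = 21,000 kr
  → 87,770 kr

208,600 kr > 87,770 kr, so the alternative floor tax is the binding amount.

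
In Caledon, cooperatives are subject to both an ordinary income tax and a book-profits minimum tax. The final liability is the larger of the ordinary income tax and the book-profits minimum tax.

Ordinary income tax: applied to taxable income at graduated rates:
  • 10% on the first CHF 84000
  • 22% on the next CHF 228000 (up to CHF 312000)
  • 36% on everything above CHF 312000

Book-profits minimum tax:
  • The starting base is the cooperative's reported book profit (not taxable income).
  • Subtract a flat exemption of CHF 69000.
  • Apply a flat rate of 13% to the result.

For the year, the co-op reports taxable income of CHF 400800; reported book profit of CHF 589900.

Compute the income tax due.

CHF 90528

Ordinary income tax:
  CHF 84000 × 10% = CHF 8400
  CHF 228000 × 22% = CHF 50160
  CHF 88800 × 36% = CHF 31968
  → CHF 90528

Book-profits minimum tax:
  Base (reported book profit): CHF 589900
  Less exemption CHF 69000 → base CHF 520900
  CHF 520900 × 13% = CHF 67717

CHF 90528 > CHF 67717, so the ordinary income tax governs.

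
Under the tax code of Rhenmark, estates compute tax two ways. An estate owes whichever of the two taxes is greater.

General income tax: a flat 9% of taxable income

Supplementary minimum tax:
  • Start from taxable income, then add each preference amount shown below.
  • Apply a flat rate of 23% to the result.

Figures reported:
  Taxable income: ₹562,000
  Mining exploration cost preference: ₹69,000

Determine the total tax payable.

Supplementary minimum tax:
  Adjusted income: ₹562,000 + ₹69,000 = ₹631,000
  ₹631,000 × 23% = ₹145,130

General income tax:
  ₹562,000 × 9% = ₹50,580

₹145,130 > ₹50,580, so the supplementary minimum tax is the binding amount.

₹145,130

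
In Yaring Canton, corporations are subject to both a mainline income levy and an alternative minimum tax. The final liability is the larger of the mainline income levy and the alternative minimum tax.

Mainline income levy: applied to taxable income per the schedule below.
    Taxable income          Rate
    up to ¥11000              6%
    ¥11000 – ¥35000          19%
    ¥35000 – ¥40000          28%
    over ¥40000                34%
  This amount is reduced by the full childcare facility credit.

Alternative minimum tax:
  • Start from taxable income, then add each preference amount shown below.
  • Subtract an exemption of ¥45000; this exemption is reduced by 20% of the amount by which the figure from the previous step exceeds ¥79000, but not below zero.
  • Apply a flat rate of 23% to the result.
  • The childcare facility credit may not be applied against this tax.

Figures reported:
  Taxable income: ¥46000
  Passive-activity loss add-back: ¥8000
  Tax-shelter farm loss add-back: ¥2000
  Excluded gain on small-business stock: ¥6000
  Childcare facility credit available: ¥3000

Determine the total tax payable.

Alternative minimum tax:
  Adjusted income: ¥46000 + ¥8000 + ¥2000 + ¥6000 = ¥62000
  Exemption: ¥62000 ≤ ¥79000, so full ¥45000 applies
  Base: ¥62000 − ¥45000 = ¥17000
  ¥17000 × 23% = ¥3910

Mainline income levy:
  ¥11000 × 6% = ¥660
  ¥24000 × 19% = ¥4560
  ¥5000 × 28% = ¥1400
  ¥6000 × 34% = ¥2040
  → ¥8660
  Less childcare facility credit ¥3000 → ¥5660

¥5660 > ¥3910, so the mainline income levy governs.

¥5660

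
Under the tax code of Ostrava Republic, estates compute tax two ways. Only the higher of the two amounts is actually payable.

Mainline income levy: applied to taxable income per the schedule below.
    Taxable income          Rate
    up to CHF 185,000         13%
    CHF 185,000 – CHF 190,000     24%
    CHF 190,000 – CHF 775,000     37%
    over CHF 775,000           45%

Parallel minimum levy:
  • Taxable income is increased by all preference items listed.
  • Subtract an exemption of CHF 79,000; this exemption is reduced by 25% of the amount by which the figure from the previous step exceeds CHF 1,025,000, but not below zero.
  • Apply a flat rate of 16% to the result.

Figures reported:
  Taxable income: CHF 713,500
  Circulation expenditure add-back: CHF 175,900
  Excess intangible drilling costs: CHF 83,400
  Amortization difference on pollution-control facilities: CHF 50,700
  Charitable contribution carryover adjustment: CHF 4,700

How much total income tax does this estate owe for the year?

CHF 218,945

Parallel minimum levy:
  Adjusted income: CHF 713,500 + CHF 175,900 + CHF 83,400 + CHF 50,700 + CHF 4,700 = CHF 1,028,200
  Exemption: CHF 79,000 − 25% × (CHF 1,028,200 − CHF 1,025,000) = CHF 79,000 − CHF 800 = CHF 78,200
  Base: CHF 1,028,200 − CHF 78,200 = CHF 950,000
  CHF 950,000 × 16% = CHF 152,000

Mainline income levy:
  CHF 185,000 × 13% = CHF 24,050
  CHF 5,000 × 24% = CHF 1,200
  CHF 523,500 × 37% = CHF 193,695
  → CHF 218,945

CHF 218,945 > CHF 152,000, so the mainline income levy governs.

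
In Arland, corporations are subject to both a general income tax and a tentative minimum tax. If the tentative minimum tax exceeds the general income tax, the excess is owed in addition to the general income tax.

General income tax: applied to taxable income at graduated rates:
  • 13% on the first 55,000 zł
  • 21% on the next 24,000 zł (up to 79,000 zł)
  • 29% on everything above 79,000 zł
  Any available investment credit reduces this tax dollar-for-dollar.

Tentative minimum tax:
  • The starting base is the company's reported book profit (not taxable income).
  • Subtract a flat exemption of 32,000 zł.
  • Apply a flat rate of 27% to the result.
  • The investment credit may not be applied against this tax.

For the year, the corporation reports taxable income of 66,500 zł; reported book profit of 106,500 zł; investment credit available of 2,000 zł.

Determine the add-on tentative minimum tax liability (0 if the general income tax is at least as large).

Tentative minimum tax:
  Base (reported book profit): 106,500 zł
  Less exemption 32,000 zł → base 74,500 zł
  74,500 zł × 27% = 20,115 zł

General income tax:
  55,000 zł × 13% = 7,150 zł
  11,500 zł × 21% = 2,415 zł
  → 9,565 zł
  Less investment credit 2,000 zł → 7,565 zł

Excess of tentative minimum tax over general income tax: 20,115 zł − 7,565 zł = 12,550 zł.

12,550 zł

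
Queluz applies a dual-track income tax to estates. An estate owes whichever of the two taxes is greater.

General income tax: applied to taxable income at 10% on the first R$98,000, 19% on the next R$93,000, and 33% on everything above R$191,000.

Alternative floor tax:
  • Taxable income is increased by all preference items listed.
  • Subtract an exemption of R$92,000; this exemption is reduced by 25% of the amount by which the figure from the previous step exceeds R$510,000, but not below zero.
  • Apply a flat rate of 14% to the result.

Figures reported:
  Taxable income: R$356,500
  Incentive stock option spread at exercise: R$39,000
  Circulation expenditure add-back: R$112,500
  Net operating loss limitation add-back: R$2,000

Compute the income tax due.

R$82,085

General income tax:
  R$98,000 × 10% = R$9,800
  R$93,000 × 19% = R$17,670
  R$165,500 × 33% = R$54,615
  → R$82,085

Alternative floor tax:
  Adjusted income: R$356,500 + R$39,000 + R$112,500 + R$2,000 = R$510,000
  Exemption: R$510,000 ≤ R$510,000, so full R$92,000 applies
  Base: R$510,000 − R$92,000 = R$418,000
  R$418,000 × 14% = R$58,520

R$82,085 > R$58,520, so the general income tax governs.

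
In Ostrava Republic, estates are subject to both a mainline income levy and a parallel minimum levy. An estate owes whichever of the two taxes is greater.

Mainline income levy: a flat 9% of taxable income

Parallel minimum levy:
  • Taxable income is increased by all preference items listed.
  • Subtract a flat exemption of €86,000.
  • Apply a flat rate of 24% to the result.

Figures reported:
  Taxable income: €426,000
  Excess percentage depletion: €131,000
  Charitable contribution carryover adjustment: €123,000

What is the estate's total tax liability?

€142,560

Parallel minimum levy:
  Adjusted income: €426,000 + €131,000 + €123,000 = €680,000
  Less exemption €86,000 → base €594,000
  €594,000 × 24% = €142,560

Mainline income levy:
  €426,000 × 9% = €38,340

€142,560 > €38,340, so the parallel minimum levy is the binding amount.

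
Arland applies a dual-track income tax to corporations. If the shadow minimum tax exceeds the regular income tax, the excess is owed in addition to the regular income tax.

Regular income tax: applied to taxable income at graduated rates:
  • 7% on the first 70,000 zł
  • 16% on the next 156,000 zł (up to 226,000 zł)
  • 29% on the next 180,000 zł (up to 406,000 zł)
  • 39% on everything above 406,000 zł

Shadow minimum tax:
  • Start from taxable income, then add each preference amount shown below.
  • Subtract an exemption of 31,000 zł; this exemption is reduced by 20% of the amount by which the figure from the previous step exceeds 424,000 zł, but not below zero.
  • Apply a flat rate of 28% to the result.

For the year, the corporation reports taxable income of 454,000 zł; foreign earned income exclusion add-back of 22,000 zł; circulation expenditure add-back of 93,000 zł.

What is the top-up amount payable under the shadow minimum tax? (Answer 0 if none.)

Shadow minimum tax:
  Adjusted income: 454,000 zł + 22,000 zł + 93,000 zł = 569,000 zł
  Exemption: 31,000 zł − 20% × (569,000 zł − 424,000 zł) = 31,000 zł − 29,000 zł = 2,000 zł
  Base: 569,000 zł − 2,000 zł = 567,000 zł
  567,000 zł × 28% = 158,760 zł

Regular income tax:
  70,000 zł × 7% = 4,900 zł
  156,000 zł × 16% = 24,960 zł
  180,000 zł × 29% = 52,200 zł
  48,000 zł × 39% = 18,720 zł
  → 100,780 zł

Excess of shadow minimum tax over regular income tax: 158,760 zł − 100,780 zł = 57,980 zł.

57,980 zł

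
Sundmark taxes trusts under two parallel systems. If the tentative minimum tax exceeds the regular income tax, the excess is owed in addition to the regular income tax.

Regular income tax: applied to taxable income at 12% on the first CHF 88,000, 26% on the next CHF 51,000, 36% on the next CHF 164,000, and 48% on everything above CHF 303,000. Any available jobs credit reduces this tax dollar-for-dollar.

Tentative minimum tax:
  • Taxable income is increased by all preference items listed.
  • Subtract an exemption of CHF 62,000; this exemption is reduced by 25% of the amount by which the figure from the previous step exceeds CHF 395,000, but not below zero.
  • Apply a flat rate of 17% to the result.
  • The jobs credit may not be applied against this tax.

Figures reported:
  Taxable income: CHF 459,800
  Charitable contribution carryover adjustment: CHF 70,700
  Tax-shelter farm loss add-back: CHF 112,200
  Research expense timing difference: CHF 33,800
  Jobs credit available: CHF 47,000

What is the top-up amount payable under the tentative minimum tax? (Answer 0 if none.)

Regular income tax:
  CHF 88,000 × 12% = CHF 10,560
  CHF 51,000 × 26% = CHF 13,260
  CHF 164,000 × 36% = CHF 59,040
  CHF 156,800 × 48% = CHF 75,264
  → CHF 158,124
  Less jobs credit CHF 47,000 → CHF 111,124

Tentative minimum tax:
  Adjusted income: CHF 459,800 + CHF 70,700 + CHF 112,200 + CHF 33,800 = CHF 676,500
  Exemption: 25% × (CHF 676,500 − CHF 395,000) = CHF 70,375 ≥ CHF 62,000, so the exemption is fully phased out
  Base: CHF 676,500 − CHF 0 = CHF 676,500
  CHF 676,500 × 17% = CHF 115,005

Excess of tentative minimum tax over regular income tax: CHF 115,005 − CHF 111,124 = CHF 3,881.

CHF 3,881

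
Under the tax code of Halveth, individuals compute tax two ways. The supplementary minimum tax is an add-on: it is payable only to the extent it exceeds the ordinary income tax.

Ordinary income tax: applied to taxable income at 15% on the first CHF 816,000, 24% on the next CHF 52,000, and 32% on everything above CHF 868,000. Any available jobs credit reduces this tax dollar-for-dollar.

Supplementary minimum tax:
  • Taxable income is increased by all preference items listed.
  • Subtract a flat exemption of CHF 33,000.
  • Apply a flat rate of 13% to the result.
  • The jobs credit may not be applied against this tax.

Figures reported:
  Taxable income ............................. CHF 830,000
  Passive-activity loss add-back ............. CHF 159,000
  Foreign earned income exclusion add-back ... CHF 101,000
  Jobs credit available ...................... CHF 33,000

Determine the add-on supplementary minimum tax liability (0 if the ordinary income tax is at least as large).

Ordinary income tax:
  CHF 816,000 × 15% = CHF 122,400
  CHF 14,000 × 24% = CHF 3,360
  → CHF 125,760
  Less jobs credit CHF 33,000 → CHF 92,760

Supplementary minimum tax:
  Adjusted income: CHF 830,000 + CHF 159,000 + CHF 101,000 = CHF 1,090,000
  Less exemption CHF 33,000 → base CHF 1,057,000
  CHF 1,057,000 × 13% = CHF 137,410

Excess of supplementary minimum tax over ordinary income tax: CHF 137,410 − CHF 92,760 = CHF 44,650.

CHF 44,650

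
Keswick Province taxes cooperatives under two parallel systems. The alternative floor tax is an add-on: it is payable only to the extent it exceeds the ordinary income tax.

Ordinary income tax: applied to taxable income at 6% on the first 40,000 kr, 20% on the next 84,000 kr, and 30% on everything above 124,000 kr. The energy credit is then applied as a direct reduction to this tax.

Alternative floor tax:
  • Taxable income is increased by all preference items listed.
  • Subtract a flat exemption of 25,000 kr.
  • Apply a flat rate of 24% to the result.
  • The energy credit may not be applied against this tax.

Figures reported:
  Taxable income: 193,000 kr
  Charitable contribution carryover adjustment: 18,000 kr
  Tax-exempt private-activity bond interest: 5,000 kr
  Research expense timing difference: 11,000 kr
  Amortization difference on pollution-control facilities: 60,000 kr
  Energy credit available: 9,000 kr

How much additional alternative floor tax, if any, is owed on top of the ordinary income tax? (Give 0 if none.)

31,980 kr

Ordinary income tax:
  40,000 kr × 6% = 2,400 kr
  84,000 kr × 20% = 16,800 kr
  69,000 kr × 30% = 20,700 kr
  → 39,900 kr
  Less energy credit 9,000 kr → 30,900 kr

Alternative floor tax:
  Adjusted income: 193,000 kr + 18,000 kr + 5,000 kr + 11,000 kr + 60,000 kr = 287,000 kr
  Less exemption 25,000 kr → base 262,000 kr
  262,000 kr × 24% = 62,880 kr

Excess of alternative floor tax over ordinary income tax: 62,880 kr − 30,900 kr = 31,980 kr.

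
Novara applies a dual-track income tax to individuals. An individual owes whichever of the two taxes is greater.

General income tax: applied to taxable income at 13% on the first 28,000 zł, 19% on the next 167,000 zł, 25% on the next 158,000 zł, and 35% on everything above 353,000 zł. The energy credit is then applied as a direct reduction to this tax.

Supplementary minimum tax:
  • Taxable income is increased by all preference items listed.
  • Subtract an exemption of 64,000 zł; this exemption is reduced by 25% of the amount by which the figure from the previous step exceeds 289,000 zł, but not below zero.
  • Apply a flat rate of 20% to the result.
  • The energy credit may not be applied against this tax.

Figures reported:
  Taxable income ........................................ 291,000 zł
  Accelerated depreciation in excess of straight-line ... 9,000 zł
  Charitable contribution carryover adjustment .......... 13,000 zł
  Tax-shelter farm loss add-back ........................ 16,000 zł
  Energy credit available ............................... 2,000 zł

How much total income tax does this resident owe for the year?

57,370 zł

Supplementary minimum tax:
  Adjusted income: 291,000 zł + 9,000 zł + 13,000 zł + 16,000 zł = 329,000 zł
  Exemption: 64,000 zł − 25% × (329,000 zł − 289,000 zł) = 64,000 zł − 10,000 zł = 54,000 zł
  Base: 329,000 zł − 54,000 zł = 275,000 zł
  275,000 zł × 20% = 55,000 zł

General income tax:
  28,000 zł × 13% = 3,640 zł
  167,000 zł × 19% = 31,730 zł
  96,000 zł × 25% = 24,000 zł
  → 59,370 zł
  Less energy credit 2,000 zł → 57,370 zł

57,370 zł > 55,000 zł, so the general income tax governs.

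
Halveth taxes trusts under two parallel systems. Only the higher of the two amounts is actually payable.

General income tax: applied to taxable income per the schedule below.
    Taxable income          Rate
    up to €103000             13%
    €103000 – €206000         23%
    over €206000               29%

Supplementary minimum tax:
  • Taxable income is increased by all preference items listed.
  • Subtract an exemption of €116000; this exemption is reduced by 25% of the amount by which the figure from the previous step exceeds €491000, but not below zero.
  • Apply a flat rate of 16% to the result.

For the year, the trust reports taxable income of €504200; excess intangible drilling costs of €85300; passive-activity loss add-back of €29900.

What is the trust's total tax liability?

General income tax:
  €103000 × 13% = €13390
  €103000 × 23% = €23690
  €298200 × 29% = €86478
  → €123558

Supplementary minimum tax:
  Adjusted income: €504200 + €85300 + €29900 = €619400
  Exemption: €116000 − 25% × (€619400 − €491000) = €116000 − €32100 = €83900
  Base: €619400 − €83900 = €535500
  €535500 × 16% = €85680

€123558 > €85680, so the general income tax governs.

€123558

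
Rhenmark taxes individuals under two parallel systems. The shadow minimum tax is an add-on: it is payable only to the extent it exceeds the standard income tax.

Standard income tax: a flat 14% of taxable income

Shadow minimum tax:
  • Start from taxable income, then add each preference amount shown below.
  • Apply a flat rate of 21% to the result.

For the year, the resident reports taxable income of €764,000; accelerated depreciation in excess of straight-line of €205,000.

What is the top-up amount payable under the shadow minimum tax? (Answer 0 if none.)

€96,530

Standard income tax:
  €764,000 × 14% = €106,960

Shadow minimum tax:
  Adjusted income: €764,000 + €205,000 = €969,000
  €969,000 × 21% = €203,490

Excess of shadow minimum tax over standard income tax: €203,490 − €106,960 = €96,530.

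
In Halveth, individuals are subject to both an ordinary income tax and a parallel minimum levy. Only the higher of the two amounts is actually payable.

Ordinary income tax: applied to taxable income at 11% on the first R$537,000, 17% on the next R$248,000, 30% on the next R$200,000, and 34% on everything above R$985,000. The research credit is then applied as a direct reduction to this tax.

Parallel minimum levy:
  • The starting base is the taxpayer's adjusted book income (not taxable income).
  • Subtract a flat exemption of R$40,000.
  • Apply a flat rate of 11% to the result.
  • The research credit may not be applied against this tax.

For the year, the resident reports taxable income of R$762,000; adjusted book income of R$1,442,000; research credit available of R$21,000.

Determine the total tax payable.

R$154,220

Parallel minimum levy:
  Base (adjusted book income): R$1,442,000
  Less exemption R$40,000 → base R$1,402,000
  R$1,402,000 × 11% = R$154,220

Ordinary income tax:
  R$537,000 × 11% = R$59,070
  R$225,000 × 17% = R$38,250
  → R$97,320
  Less research credit R$21,000 → R$76,320

R$154,220 > R$76,320, so the parallel minimum levy is the binding amount.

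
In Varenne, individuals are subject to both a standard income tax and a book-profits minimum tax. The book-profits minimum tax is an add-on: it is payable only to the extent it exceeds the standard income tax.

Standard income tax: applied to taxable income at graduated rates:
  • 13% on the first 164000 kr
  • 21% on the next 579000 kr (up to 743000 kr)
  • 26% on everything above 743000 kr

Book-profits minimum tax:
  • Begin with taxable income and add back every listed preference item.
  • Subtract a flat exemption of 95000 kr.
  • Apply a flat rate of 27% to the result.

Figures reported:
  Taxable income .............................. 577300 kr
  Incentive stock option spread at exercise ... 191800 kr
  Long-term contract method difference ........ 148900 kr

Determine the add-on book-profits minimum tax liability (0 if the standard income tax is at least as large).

Book-profits minimum tax:
  Adjusted income: 577300 kr + 191800 kr + 148900 kr = 918000 kr
  Less exemption 95000 kr → base 823000 kr
  823000 kr × 27% = 222210 kr

Standard income tax:
  164000 kr × 13% = 21320 kr
  413300 kr × 21% = 86793 kr
  → 108113 kr

Excess of book-profits minimum tax over standard income tax: 222210 kr − 108113 kr = 114097 kr.

114097 kr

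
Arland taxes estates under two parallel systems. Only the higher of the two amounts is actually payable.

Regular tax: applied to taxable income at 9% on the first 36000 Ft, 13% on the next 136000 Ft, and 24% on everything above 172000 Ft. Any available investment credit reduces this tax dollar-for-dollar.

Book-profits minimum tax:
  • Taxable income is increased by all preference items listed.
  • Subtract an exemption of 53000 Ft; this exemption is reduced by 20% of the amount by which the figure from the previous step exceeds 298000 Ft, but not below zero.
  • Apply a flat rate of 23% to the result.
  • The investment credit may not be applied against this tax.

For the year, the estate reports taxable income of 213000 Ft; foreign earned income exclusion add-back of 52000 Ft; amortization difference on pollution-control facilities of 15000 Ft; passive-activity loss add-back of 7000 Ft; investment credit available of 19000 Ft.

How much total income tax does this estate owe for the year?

53820 Ft

Regular tax:
  36000 Ft × 9% = 3240 Ft
  136000 Ft × 13% = 17680 Ft
  41000 Ft × 24% = 9840 Ft
  → 30760 Ft
  Less investment credit 19000 Ft → 11760 Ft

Book-profits minimum tax:
  Adjusted income: 213000 Ft + 52000 Ft + 15000 Ft + 7000 Ft = 287000 Ft
  Exemption: 287000 Ft ≤ 298000 Ft, so full 53000 Ft applies
  Base: 287000 Ft − 53000 Ft = 234000 Ft
  234000 Ft × 23% = 53820 Ft

53820 Ft > 11760 Ft, so the book-profits minimum tax is the binding amount.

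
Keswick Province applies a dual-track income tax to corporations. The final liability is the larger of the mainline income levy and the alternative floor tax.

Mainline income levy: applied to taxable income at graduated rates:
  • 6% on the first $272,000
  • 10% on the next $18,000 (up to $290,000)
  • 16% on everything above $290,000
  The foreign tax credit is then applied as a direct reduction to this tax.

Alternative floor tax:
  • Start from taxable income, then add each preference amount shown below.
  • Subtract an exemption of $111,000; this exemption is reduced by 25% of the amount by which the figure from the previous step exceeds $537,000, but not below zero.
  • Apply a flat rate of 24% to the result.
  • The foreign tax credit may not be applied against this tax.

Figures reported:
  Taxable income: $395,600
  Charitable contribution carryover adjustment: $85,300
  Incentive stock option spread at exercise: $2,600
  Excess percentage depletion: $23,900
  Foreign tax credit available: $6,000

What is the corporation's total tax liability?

$95,136

Mainline income levy:
  $272,000 × 6% = $16,320
  $18,000 × 10% = $1,800
  $105,600 × 16% = $16,896
  → $35,016
  Less foreign tax credit $6,000 → $29,016

Alternative floor tax:
  Adjusted income: $395,600 + $85,300 + $2,600 + $23,900 = $507,400
  Exemption: $507,400 ≤ $537,000, so full $111,000 applies
  Base: $507,400 − $111,000 = $396,400
  $396,400 × 24% = $95,136

$95,136 > $29,016, so the alternative floor tax is the binding amount.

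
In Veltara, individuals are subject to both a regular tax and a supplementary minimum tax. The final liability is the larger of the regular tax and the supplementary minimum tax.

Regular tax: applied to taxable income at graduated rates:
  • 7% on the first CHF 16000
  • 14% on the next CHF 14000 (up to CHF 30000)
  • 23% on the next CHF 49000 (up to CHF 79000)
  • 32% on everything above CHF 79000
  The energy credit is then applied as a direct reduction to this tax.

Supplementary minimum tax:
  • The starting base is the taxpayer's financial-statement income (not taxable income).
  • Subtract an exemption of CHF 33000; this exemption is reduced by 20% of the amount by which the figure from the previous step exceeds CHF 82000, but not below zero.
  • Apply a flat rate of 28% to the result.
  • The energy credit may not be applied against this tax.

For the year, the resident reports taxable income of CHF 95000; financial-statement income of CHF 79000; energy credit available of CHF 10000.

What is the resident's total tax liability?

CHF 12880

Supplementary minimum tax:
  Base (financial-statement income): CHF 79000
  Exemption: CHF 79000 ≤ CHF 82000, so full CHF 33000 applies
  Base: CHF 79000 − CHF 33000 = CHF 46000
  CHF 46000 × 28% = CHF 12880

Regular tax:
  CHF 16000 × 7% = CHF 1120
  CHF 14000 × 14% = CHF 1960
  CHF 49000 × 23% = CHF 11270
  CHF 16000 × 32% = CHF 5120
  → CHF 19470
  Less energy credit CHF 10000 → CHF 9470

CHF 12880 > CHF 9470, so the supplementary minimum tax is the binding amount.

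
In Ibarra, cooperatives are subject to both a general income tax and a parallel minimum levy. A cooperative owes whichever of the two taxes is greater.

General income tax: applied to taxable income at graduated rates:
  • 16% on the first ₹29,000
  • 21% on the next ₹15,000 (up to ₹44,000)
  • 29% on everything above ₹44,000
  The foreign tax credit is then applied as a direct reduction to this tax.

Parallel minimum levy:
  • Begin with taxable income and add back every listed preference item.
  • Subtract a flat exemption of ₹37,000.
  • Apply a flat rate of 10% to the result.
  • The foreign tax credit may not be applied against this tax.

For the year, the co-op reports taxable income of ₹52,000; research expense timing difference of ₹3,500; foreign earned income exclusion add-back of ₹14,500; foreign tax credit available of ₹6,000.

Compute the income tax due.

Parallel minimum levy:
  Adjusted income: ₹52,000 + ₹3,500 + ₹14,500 = ₹70,000
  Less exemption ₹37,000 → base ₹33,000
  ₹33,000 × 10% = ₹3,300

General income tax:
  ₹29,000 × 16% = ₹4,640
  ₹15,000 × 21% = ₹3,150
  ₹8,000 × 29% = ₹2,320
  → ₹10,110
  Less foreign tax credit ₹6,000 → ₹4,110

₹4,110 > ₹3,300, so the general income tax governs.

₹4,110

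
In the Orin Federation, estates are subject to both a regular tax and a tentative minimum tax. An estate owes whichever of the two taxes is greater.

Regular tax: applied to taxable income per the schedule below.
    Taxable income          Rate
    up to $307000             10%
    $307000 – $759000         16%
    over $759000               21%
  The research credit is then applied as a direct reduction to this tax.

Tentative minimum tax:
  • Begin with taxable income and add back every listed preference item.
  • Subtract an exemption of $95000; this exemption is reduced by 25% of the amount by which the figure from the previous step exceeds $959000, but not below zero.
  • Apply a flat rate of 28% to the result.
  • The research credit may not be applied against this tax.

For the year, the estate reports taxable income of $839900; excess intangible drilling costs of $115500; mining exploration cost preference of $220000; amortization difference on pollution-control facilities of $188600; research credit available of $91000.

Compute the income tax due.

$381920

Tentative minimum tax:
  Adjusted income: $839900 + $115500 + $220000 + $188600 = $1364000
  Exemption: 25% × ($1364000 − $959000) = $101250 ≥ $95000, so the exemption is fully phased out
  Base: $1364000 − $0 = $1364000
  $1364000 × 28% = $381920

Regular tax:
  $307000 × 10% = $30700
  $452000 × 16% = $72320
  $80900 × 21% = $16989
  → $120009
  Less research credit $91000 → $29009

$381920 > $29009, so the tentative minimum tax is the binding amount.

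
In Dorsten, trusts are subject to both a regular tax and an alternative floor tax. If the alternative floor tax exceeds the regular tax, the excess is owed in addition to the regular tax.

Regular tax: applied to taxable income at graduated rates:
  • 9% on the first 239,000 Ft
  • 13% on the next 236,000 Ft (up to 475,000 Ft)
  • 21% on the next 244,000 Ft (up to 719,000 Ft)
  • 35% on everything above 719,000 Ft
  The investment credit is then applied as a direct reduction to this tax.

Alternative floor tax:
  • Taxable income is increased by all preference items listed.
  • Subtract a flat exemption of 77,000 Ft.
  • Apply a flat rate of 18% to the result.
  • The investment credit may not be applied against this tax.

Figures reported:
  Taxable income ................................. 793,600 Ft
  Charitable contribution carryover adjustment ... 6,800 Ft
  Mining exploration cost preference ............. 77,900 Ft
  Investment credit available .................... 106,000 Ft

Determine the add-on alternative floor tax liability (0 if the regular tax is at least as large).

120,694 Ft

Regular tax:
  239,000 Ft × 9% = 21,510 Ft
  236,000 Ft × 13% = 30,680 Ft
  244,000 Ft × 21% = 51,240 Ft
  74,600 Ft × 35% = 26,110 Ft
  → 129,540 Ft
  Less investment credit 106,000 Ft → 23,540 Ft

Alternative floor tax:
  Adjusted income: 793,600 Ft + 6,800 Ft + 77,900 Ft = 878,300 Ft
  Less exemption 77,000 Ft → base 801,300 Ft
  801,300 Ft × 18% = 144,234 Ft

Excess of alternative floor tax over regular tax: 144,234 Ft − 23,540 Ft = 120,694 Ft.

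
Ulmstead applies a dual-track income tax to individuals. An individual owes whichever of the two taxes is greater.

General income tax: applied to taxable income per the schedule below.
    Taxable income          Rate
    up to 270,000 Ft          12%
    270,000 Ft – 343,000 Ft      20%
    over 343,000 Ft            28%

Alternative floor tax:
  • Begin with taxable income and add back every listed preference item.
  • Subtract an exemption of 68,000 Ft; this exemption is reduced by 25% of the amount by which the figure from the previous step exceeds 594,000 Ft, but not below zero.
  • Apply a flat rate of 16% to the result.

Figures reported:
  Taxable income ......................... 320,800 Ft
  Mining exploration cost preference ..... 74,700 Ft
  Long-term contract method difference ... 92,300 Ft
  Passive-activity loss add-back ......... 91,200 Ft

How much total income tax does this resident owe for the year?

Alternative floor tax:
  Adjusted income: 320,800 Ft + 74,700 Ft + 92,300 Ft + 91,200 Ft = 579,000 Ft
  Exemption: 579,000 Ft ≤ 594,000 Ft, so full 68,000 Ft applies
  Base: 579,000 Ft − 68,000 Ft = 511,000 Ft
  511,000 Ft × 16% = 81,760 Ft

General income tax:
  270,000 Ft × 12% = 32,400 Ft
  50,800 Ft × 20% = 10,160 Ft
  → 42,560 Ft

81,760 Ft > 42,560 Ft, so the alternative floor tax is the binding amount.

81,760 Ft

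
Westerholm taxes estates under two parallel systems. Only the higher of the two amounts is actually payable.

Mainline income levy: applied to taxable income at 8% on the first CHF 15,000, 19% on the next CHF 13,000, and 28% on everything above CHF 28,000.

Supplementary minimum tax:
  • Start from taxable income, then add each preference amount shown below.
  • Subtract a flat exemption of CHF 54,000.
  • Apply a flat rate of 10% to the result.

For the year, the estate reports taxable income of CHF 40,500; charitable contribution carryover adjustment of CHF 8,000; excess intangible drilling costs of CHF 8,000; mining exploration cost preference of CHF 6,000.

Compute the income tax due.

Mainline income levy:
  CHF 15,000 × 8% = CHF 1,200
  CHF 13,000 × 19% = CHF 2,470
  CHF 12,500 × 28% = CHF 3,500
  → CHF 7,170

Supplementary minimum tax:
  Adjusted income: CHF 40,500 + CHF 8,000 + CHF 8,000 + CHF 6,000 = CHF 62,500
  Less exemption CHF 54,000 → base CHF 8,500
  CHF 8,500 × 10% = CHF 850

CHF 7,170 > CHF 850, so the mainline income levy governs.

CHF 7,170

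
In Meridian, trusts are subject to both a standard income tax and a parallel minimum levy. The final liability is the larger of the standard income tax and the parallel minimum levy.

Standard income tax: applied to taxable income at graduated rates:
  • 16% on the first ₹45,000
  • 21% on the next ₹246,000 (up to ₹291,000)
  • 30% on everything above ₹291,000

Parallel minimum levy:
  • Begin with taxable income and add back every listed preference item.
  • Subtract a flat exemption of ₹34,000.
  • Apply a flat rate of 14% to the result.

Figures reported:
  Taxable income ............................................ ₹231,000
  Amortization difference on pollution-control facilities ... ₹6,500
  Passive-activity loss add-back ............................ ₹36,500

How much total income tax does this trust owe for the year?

₹46,260

Standard income tax:
  ₹45,000 × 16% = ₹7,200
  ₹186,000 × 21% = ₹39,060
  → ₹46,260

Parallel minimum levy:
  Adjusted income: ₹231,000 + ₹6,500 + ₹36,500 = ₹274,000
  Less exemption ₹34,000 → base ₹240,000
  ₹240,000 × 14% = ₹33,600

₹46,260 > ₹33,600, so the standard income tax governs.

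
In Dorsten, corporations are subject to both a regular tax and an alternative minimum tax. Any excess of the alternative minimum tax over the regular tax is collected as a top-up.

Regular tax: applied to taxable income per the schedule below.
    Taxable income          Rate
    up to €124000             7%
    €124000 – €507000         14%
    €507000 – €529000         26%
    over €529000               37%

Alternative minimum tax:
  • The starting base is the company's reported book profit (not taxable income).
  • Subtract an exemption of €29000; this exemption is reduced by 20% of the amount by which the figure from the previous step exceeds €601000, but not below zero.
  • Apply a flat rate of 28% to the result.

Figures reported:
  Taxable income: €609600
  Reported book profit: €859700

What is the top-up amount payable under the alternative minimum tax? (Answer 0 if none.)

Alternative minimum tax:
  Base (reported book profit): €859700
  Exemption: 20% × (€859700 − €601000) = €51740 ≥ €29000, so the exemption is fully phased out
  Base: €859700 − €0 = €859700
  €859700 × 28% = €240716

Regular tax:
  €124000 × 7% = €8680
  €383000 × 14% = €53620
  €22000 × 26% = €5720
  €80600 × 37% = €29822
  → €97842

Excess of alternative minimum tax over regular tax: €240716 − €97842 = €142874.

€142874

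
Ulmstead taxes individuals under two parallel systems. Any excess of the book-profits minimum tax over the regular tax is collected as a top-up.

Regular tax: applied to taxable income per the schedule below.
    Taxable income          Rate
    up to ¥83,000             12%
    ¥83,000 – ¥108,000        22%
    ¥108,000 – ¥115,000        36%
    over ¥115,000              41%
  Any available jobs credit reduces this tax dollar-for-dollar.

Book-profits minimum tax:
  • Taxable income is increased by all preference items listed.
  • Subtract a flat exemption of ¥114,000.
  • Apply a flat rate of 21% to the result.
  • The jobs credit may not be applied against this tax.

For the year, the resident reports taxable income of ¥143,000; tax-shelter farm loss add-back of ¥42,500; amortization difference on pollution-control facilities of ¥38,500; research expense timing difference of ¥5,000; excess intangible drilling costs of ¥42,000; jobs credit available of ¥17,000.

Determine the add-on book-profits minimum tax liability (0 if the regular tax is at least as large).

Regular tax:
  ¥83,000 × 12% = ¥9,960
  ¥25,000 × 22% = ¥5,500
  ¥7,000 × 36% = ¥2,520
  ¥28,000 × 41% = ¥11,480
  → ¥29,460
  Less jobs credit ¥17,000 → ¥12,460

Book-profits minimum tax:
  Adjusted income: ¥143,000 + ¥42,500 + ¥38,500 + ¥5,000 + ¥42,000 = ¥271,000
  Less exemption ¥114,000 → base ¥157,000
  ¥157,000 × 21% = ¥32,970

Excess of book-profits minimum tax over regular tax: ¥32,970 − ¥12,460 = ¥20,510.

¥20,510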